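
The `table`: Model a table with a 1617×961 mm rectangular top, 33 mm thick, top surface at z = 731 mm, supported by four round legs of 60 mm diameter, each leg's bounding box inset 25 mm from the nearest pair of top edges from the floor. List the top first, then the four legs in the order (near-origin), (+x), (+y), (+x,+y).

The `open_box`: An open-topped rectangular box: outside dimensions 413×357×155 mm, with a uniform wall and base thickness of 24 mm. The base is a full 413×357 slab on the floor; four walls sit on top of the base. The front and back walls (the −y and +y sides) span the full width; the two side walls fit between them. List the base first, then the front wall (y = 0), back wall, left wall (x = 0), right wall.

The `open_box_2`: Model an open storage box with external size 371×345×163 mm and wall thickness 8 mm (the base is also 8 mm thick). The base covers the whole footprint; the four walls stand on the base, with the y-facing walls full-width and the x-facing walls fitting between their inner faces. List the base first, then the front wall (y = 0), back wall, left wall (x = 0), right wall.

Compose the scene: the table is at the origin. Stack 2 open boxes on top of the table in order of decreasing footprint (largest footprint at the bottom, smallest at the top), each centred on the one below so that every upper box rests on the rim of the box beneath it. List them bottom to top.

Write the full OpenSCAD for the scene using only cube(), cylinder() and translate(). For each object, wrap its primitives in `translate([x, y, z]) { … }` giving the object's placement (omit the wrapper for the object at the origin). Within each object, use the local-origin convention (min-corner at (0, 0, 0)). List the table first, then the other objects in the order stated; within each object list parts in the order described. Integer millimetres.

translate([0, 0, 698]) cube([1617, 961, 33]);
translate([55, 55, 0]) cylinder(h = 698, r = 30);
translate([1562, 55, 0]) cylinder(h = 698, r = 30);
translate([55, 906, 0]) cylinder(h = 698, r = 30);
translate([1562, 906, 0]) cylinder(h = 698, r = 30);
translate([602, 302, 731]) {
  cube([413, 357, 24]);
  translate([0, 0, 24]) cube([413, 24, 131]);
  translate([0, 333, 24]) cube([413, 24, 131]);
  translate([0, 24, 24]) cube([24, 309, 131]);
  translate([389, 24, 24]) cube([24, 309, 131]);
}
translate([623, 308, 886]) {
  cube([371, 345, 8]);
  translate([0, 0, 8]) cube([371, 8, 155]);
  translate([0, 337, 8]) cube([371, 8, 155]);
  translate([0, 8, 8]) cube([8, 329, 155]);
  translate([363, 8, 8]) cube([8, 329, 155]);
}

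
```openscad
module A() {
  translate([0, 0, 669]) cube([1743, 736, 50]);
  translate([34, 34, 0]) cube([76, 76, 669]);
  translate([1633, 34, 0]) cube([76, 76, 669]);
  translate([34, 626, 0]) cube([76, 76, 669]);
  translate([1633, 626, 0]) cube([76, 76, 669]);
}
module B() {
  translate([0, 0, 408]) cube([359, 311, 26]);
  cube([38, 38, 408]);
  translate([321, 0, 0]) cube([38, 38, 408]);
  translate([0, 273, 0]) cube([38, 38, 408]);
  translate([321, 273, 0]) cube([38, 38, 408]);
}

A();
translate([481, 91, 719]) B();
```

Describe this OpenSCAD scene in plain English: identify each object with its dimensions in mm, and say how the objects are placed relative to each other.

A is a table: top 1743 mm (x) × 736 mm (y), 50 mm thick, upper face at z = 719 mm, on four 76×76 mm square legs, each inset 34 mm from the nearest pair of top edges, running from z = 0 to the bottom of the top.

B is a four-legged stool. The seat is 359×311 mm, 26 mm thick, top at z = 434 mm. It stands on four square legs, each 38×38 mm in cross-section, from z = 0 to the seat underside, each flush with a corner of the seat.

The stool is on top of the table.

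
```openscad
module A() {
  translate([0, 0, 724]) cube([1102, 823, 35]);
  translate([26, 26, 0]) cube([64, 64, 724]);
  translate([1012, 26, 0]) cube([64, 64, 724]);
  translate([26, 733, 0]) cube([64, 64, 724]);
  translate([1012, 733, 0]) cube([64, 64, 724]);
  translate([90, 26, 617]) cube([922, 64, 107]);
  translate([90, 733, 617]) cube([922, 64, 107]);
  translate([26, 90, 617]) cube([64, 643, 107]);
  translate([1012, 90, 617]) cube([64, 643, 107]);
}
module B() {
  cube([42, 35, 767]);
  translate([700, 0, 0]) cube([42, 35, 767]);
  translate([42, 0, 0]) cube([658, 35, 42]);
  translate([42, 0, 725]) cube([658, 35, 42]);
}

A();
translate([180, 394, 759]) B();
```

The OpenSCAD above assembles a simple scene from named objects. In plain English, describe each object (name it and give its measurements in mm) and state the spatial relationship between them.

A is a table: top 1102 mm (x) × 823 mm (y), 35 mm thick, upper face at z = 759 mm, on four 64×64 mm square legs, each inset 26 mm from the nearest pair of top edges, running from z = 0 to the bottom of the top. Four apron rails, 64 mm thick and 107 mm tall, run between adjacent legs with their top edges flush with the underside of the top and their outer faces flush with the legs' outer faces.

B is a rectangular picture frame lying in the x–z plane (depth along y). The opening is 658 mm wide (x) by 683 mm tall (z), surrounded by a border 42 mm wide on all four sides. The frame is 35 mm deep and is made of two full-height vertical stiles with two horizontal rails fitted between them.

The picture frame is on top of the table, centred.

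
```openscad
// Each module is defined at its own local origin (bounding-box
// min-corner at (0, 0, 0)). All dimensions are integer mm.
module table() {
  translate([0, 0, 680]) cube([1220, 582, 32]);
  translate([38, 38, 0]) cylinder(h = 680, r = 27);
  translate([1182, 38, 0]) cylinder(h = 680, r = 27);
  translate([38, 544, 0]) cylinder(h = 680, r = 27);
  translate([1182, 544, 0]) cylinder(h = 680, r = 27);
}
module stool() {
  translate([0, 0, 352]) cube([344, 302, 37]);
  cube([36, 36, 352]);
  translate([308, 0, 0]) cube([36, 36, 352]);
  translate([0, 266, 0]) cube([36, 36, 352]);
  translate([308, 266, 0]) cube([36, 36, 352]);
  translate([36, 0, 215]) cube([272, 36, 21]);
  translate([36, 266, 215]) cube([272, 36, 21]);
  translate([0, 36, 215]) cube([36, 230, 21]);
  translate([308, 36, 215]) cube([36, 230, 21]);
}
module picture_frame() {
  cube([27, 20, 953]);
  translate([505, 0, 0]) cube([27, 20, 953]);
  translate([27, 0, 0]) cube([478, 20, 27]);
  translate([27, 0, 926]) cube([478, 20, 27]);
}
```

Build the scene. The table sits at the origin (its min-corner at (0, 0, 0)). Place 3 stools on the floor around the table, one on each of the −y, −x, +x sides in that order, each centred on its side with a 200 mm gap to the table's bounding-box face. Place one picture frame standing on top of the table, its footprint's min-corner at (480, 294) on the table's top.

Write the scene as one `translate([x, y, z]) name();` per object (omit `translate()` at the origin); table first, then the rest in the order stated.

table();
translate([438, -502, 0]) stool();
translate([-544, 140, 0]) stool();
translate([1420, 140, 0]) stool();
translate([480, 294, 712]) picture_frame();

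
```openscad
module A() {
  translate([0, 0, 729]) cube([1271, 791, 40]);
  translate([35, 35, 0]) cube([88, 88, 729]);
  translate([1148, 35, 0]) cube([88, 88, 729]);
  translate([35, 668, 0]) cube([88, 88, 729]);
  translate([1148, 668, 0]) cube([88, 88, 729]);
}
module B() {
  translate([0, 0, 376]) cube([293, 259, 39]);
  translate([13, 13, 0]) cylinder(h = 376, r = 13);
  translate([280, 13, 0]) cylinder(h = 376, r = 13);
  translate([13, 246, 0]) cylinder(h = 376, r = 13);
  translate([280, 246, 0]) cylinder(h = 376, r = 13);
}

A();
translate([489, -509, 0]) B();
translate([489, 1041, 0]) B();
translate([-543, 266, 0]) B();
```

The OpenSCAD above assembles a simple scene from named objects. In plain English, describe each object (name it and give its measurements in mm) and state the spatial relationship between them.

A is a table: top 1271 mm (x) × 791 mm (y), 40 mm thick, upper face at z = 769 mm, on four 88×88 mm square legs, each inset 35 mm from the nearest pair of top edges, running from z = 0 to the bottom of the top.

B is a simple wooden stool: a rectangular seat 293 mm (x) by 259 mm (y), 39 mm thick, top face at z = 415 mm, on four round legs, each 26 mm in diameter. The legs rest on z = 0, each leg's axis is inset half a diameter from the nearest pair of seat edges (so the leg's bounding box is flush with the corner).

Three stools sit around the table at the −y, +y, −x sides.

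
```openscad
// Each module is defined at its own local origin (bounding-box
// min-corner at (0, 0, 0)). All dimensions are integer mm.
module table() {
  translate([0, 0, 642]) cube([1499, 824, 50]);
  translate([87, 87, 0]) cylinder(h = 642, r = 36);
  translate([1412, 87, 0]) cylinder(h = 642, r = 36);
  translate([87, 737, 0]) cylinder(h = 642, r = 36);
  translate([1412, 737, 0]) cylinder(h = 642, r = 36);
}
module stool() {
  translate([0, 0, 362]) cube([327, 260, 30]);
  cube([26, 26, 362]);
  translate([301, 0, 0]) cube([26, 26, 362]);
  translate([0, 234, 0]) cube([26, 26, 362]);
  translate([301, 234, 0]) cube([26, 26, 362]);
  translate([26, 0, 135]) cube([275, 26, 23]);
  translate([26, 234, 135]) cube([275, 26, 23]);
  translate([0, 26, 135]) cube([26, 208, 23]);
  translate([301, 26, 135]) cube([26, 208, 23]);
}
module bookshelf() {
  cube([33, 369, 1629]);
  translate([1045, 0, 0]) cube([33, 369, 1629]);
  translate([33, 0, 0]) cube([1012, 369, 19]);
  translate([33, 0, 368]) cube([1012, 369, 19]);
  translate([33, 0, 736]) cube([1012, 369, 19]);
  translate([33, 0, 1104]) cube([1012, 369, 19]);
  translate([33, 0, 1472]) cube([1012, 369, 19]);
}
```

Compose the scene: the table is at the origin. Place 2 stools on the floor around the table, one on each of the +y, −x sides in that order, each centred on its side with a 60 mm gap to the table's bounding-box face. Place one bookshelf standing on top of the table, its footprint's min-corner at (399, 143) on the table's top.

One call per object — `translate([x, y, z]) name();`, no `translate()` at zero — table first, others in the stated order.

table();
translate([586, 884, 0]) stool();
translate([-387, 282, 0]) stool();
translate([399, 143, 692]) bookshelf();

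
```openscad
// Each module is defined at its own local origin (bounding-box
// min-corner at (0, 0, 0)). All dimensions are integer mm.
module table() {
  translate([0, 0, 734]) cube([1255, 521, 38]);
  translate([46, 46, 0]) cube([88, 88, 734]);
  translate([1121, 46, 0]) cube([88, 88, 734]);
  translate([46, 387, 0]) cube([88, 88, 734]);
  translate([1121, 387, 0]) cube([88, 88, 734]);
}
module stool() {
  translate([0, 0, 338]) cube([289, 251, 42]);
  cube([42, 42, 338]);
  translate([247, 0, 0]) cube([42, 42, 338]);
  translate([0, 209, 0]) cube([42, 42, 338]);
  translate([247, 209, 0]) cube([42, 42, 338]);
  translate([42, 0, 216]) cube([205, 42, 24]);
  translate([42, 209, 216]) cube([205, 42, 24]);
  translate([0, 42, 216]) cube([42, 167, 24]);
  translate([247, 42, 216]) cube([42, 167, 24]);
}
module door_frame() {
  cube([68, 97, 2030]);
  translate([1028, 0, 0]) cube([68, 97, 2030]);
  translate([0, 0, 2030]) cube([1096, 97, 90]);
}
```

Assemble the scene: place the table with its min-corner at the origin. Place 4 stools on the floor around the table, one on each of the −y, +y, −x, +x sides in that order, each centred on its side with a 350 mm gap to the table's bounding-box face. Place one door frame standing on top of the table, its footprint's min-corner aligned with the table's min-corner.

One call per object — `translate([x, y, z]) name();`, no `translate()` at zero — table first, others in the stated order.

table();
translate([483, -601, 0]) stool();
translate([483, 871, 0]) stool();
translate([-639, 135, 0]) stool();
translate([1605, 135, 0]) stool();
translate([0, 0, 772]) door_frame();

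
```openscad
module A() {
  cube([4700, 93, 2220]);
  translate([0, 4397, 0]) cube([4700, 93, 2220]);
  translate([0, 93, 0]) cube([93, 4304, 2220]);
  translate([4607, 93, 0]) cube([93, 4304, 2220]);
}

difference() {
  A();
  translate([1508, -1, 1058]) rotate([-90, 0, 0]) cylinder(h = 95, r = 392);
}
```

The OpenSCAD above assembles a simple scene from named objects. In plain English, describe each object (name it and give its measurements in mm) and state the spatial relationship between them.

A is the wall frame of a small rectangular building: four walls, each 2220 mm tall and 93 mm thick, enclosing a footprint 4700 mm (x) by 4490 mm (y) outside-to-outside, with no floor or roof. The front and back walls (the −y and +y sides) span the full width; the two side walls fit between them.

The house frame has a circular hole of radius 392 mm through its front wall, centred at (x = 1508, z = 1058).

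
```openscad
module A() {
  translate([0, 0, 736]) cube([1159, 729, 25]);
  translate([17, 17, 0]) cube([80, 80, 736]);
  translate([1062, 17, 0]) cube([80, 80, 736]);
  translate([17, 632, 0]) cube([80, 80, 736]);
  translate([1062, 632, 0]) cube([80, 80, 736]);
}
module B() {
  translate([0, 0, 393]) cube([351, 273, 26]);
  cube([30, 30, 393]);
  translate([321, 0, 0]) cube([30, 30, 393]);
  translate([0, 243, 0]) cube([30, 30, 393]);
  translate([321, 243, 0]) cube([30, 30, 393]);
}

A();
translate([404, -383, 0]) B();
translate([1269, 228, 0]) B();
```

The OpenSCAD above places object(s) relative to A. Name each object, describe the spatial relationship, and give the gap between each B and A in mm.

Each stool's nearest face is 110 mm from the table's bounding box.

A is a table. B is a stool. Two stools sit around the table at the −y, +x sides. The gap between each stool and the table is 110 mm.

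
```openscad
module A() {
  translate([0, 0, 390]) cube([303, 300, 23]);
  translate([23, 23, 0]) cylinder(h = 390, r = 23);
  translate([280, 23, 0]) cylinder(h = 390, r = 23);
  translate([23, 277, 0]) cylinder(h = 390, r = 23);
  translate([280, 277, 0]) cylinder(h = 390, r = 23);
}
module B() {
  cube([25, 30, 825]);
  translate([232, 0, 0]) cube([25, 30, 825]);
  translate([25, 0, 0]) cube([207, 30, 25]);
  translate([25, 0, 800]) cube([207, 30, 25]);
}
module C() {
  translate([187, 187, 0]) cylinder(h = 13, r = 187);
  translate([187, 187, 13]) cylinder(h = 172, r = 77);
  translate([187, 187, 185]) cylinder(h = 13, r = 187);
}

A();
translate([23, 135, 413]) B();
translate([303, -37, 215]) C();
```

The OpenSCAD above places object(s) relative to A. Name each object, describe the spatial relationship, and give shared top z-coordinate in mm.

Both tops at z = 413 mm.

A is a stool. B is a picture frame. C is a spool. The picture frame is on top of the stool, centred. The spool is beside the stool with their tops flush at z = 413. The shared top z-coordinate is 413 mm.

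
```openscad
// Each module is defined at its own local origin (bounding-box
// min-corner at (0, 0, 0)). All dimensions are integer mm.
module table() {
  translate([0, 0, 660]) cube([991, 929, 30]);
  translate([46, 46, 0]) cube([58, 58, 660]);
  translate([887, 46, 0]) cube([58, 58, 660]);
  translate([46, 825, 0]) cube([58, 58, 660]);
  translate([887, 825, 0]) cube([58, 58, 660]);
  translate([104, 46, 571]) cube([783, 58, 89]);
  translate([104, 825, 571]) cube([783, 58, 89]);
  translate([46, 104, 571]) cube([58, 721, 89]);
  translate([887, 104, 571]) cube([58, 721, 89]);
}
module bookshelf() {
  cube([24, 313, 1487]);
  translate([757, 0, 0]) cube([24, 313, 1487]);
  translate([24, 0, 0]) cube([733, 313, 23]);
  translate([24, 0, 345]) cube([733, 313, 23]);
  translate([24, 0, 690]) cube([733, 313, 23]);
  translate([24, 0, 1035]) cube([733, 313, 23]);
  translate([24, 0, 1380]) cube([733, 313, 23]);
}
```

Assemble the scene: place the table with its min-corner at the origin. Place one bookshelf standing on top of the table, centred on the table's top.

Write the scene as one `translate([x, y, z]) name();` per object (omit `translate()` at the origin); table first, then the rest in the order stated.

table();
translate([105, 308, 690]) bookshelf();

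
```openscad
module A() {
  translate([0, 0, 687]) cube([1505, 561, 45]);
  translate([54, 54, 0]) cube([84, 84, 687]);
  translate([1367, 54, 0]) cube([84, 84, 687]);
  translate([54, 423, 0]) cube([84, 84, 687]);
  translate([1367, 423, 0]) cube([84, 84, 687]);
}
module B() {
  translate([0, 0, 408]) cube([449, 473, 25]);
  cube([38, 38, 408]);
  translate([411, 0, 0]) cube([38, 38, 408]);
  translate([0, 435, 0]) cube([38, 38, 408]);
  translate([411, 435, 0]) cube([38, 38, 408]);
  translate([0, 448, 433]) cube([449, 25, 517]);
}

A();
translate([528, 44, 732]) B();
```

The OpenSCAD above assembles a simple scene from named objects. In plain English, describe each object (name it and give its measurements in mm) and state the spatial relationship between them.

A is a table: top 1505 mm (x) × 561 mm (y), 45 mm thick, upper face at z = 732 mm, on four 84×84 mm square legs, each inset 54 mm from the nearest pair of top edges, running from z = 0 to the bottom of the top.

B is a chair: 449×473 mm seat, 25 mm thick, top at z = 433 mm, on four 38 mm square corner legs flush with the seat edges. A 25 mm thick backrest slab spans the full seat width, extending 517 mm above the seat top, its back face flush with the seat's +y edge.

The chair is on top of the table, centred.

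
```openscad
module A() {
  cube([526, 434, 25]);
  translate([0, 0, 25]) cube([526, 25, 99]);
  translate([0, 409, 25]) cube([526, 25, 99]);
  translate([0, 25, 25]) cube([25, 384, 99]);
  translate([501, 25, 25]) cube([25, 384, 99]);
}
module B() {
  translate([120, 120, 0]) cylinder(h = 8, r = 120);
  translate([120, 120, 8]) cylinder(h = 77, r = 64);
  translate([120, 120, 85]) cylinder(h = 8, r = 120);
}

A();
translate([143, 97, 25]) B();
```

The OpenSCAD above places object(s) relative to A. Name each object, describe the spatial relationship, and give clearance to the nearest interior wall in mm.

Clearances: x = 118, y = 72; minimum 72 mm.

A is an open box. B is a spool. The spool sits inside the open box, centred. The clearance to the nearest interior wall is 72 mm.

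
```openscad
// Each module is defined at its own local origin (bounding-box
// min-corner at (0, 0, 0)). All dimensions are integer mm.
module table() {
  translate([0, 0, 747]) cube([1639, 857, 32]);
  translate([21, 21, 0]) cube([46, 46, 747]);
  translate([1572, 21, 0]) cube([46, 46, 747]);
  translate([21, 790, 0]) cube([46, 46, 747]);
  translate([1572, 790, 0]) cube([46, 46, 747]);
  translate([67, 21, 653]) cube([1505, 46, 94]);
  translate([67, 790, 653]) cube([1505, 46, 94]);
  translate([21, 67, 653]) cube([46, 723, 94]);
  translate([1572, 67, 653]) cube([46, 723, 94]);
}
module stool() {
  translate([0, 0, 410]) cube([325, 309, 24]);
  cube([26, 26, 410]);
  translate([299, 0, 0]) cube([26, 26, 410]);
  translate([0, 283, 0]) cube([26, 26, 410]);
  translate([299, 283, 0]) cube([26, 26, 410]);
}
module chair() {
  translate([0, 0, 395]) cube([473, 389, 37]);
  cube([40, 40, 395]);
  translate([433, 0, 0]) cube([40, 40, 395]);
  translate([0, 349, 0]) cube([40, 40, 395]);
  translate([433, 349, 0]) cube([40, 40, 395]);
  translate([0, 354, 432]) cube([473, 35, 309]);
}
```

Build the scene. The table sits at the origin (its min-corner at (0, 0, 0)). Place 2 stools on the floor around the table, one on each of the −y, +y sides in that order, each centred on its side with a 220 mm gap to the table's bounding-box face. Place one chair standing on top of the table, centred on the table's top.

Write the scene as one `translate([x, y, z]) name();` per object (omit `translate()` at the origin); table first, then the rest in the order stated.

table();
translate([657, -529, 0]) stool();
translate([657, 1077, 0]) stool();
translate([583, 234, 779]) chair();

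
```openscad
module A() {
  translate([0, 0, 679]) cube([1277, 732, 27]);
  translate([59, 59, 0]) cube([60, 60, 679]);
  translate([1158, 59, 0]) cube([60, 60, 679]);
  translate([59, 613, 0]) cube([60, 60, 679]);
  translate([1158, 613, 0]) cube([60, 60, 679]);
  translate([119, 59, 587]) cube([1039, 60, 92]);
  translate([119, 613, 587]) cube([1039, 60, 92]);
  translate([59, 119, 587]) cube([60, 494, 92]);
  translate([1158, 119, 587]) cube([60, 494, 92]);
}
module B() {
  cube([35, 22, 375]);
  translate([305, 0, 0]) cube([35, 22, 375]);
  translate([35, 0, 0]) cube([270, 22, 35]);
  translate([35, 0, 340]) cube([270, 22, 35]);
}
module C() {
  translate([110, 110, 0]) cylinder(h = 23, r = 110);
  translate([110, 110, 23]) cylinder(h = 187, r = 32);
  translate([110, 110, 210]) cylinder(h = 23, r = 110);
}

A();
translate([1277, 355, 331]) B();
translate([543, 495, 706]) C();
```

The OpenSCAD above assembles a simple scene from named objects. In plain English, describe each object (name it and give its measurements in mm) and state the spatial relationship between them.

A is a rectangular dining table. The top is 1277×732×27 mm with its upper surface at z = 706 mm. It stands on four 60×60 mm square legs, each inset 59 mm from the nearest pair of top edges, running from the floor to the underside of the top. Four apron rails, 60 mm thick and 92 mm tall, run between adjacent legs with their top edges flush with the underside of the top and their outer faces flush with the legs' outer faces.

B is a picture frame with a 270×305 mm rectangular opening (x by z) and a uniform 35 mm border on every side. Frame depth is 22 mm along y. It is built from two vertical stiles running the full outside height and two horizontal rails spanning the gap between the stiles.

C is a spool: two coaxial disc flanges of radius 110 mm and thickness 23 mm, joined by a core cylinder of radius 32 mm and height 187 mm. The lower flange rests on z = 0 and the three cylinders share a vertical axis.

The picture frame is beside the table with their tops flush at z = 706. The spool is on top of the table.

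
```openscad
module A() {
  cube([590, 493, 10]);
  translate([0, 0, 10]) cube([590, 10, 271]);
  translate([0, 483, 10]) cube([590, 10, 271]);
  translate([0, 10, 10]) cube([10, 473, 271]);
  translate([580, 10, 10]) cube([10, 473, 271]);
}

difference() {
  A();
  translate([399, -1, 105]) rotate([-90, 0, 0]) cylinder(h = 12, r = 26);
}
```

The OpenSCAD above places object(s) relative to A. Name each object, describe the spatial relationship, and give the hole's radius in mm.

A is an open box. The open box has a circular hole through its front wall. The hole's radius is 26 mm.

The subtracted cylinder has r = 26 mm.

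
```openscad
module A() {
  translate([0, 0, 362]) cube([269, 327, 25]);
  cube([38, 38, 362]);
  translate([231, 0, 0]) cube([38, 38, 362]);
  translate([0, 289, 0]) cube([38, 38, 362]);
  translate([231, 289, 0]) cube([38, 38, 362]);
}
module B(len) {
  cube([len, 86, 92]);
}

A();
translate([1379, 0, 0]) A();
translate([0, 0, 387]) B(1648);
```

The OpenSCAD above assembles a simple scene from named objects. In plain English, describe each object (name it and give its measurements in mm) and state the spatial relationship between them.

A is a simple wooden stool: a rectangular seat 269 mm (x) by 327 mm (y), 25 mm thick, top face at z = 387 mm, on four square legs, each 38×38 mm in cross-section. The legs rest on z = 0, each flush with a corner of the seat.

B is a rectangular beam 1648 mm long (x), 86 mm deep (y), 92 mm thick (z).

The beam spans the tops of two stools placed 1110 mm apart, resting at z = 387 mm.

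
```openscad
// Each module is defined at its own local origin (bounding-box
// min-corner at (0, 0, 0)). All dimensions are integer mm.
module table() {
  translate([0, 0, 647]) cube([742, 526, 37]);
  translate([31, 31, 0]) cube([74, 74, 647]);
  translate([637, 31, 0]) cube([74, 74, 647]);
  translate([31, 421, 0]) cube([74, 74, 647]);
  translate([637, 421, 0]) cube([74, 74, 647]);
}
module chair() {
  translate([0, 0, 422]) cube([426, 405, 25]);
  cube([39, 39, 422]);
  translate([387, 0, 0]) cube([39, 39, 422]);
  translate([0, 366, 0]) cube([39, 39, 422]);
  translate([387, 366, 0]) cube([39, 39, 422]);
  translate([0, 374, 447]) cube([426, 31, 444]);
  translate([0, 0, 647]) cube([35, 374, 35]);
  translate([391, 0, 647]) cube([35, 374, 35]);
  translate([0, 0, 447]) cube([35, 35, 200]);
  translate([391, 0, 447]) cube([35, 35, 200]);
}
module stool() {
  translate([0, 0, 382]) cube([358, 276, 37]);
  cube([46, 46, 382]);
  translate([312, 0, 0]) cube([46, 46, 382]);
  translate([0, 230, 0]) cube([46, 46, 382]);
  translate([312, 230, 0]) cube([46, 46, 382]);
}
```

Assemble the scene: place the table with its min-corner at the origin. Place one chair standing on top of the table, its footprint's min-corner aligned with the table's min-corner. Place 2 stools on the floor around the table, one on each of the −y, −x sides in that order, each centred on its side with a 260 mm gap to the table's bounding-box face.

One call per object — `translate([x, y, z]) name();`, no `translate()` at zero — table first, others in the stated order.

table();
translate([0, 0, 684]) chair();
translate([192, -536, 0]) stool();
translate([-618, 125, 0]) stool();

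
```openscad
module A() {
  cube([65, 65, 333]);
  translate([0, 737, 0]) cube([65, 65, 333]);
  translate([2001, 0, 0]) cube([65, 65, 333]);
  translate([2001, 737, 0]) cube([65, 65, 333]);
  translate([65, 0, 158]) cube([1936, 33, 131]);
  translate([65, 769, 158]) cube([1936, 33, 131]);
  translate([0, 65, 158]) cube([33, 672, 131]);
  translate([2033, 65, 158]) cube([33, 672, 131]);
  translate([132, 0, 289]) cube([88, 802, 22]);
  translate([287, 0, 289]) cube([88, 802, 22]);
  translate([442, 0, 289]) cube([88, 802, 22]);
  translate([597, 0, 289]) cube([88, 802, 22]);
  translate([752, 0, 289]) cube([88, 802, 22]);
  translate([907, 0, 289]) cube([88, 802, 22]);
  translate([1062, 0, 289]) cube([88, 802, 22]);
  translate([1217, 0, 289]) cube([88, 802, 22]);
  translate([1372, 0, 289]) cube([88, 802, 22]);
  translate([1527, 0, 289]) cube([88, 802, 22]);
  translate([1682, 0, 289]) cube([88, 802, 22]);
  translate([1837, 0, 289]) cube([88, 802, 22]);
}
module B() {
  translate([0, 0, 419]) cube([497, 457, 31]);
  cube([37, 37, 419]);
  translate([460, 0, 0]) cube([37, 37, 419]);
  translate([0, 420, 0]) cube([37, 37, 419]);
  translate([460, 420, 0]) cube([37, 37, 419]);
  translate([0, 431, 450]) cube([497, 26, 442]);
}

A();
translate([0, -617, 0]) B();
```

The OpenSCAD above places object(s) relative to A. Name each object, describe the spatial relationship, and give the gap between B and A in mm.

A is a bed frame. B is a chair. The chair is on the floor beside the bed frame on its −y side. The gap between the chair and the bed frame is 160 mm.

The chair's nearest face is 160 mm from the bed frame's −y face.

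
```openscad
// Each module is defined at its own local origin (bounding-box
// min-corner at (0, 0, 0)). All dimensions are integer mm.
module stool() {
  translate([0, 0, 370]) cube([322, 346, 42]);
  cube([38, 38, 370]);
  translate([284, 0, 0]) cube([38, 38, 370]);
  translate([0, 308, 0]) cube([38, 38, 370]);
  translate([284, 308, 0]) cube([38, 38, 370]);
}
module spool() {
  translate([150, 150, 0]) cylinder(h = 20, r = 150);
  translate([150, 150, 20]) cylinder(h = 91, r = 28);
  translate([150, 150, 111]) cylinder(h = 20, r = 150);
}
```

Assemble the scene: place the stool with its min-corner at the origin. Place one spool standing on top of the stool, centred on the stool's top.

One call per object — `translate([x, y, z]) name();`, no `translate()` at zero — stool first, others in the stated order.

stool();
translate([11, 23, 412]) spool();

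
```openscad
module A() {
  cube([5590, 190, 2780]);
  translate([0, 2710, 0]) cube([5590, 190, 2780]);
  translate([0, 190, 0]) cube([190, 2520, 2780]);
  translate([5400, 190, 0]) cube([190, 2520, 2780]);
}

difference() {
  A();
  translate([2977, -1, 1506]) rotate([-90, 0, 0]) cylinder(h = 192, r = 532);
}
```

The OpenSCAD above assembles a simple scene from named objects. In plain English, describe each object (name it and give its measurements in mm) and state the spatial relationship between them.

A is the wall frame of a small rectangular building: four walls, each 2780 mm tall and 190 mm thick, enclosing a footprint 5590 mm (x) by 2900 mm (y) outside-to-outside, with no floor or roof. The front and back walls (the −y and +y sides) span the full width; the two side walls fit between them.

The house frame has a circular hole of radius 532 mm through its front wall, centred at (x = 2977, z = 1506).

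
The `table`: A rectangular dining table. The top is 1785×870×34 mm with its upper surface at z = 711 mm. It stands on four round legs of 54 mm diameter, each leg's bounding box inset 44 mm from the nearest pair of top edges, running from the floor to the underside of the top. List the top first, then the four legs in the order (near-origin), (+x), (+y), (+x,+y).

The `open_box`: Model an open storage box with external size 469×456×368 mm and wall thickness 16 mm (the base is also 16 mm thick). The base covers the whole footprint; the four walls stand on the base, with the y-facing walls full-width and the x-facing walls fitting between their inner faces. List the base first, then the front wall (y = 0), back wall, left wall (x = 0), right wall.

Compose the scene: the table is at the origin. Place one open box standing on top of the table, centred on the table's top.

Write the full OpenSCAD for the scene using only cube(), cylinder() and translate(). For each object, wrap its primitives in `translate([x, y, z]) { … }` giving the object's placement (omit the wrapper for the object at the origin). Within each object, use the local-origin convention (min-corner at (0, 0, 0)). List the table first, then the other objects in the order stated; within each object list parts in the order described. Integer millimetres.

translate([0, 0, 677]) cube([1785, 870, 34]);
translate([71, 71, 0]) cylinder(h = 677, r = 27);
translate([1714, 71, 0]) cylinder(h = 677, r = 27);
translate([71, 799, 0]) cylinder(h = 677, r = 27);
translate([1714, 799, 0]) cylinder(h = 677, r = 27);
translate([658, 207, 711]) {
  cube([469, 456, 16]);
  translate([0, 0, 16]) cube([469, 16, 352]);
  translate([0, 440, 16]) cube([469, 16, 352]);
  translate([0, 16, 16]) cube([16, 424, 352]);
  translate([453, 16, 16]) cube([16, 424, 352]);
}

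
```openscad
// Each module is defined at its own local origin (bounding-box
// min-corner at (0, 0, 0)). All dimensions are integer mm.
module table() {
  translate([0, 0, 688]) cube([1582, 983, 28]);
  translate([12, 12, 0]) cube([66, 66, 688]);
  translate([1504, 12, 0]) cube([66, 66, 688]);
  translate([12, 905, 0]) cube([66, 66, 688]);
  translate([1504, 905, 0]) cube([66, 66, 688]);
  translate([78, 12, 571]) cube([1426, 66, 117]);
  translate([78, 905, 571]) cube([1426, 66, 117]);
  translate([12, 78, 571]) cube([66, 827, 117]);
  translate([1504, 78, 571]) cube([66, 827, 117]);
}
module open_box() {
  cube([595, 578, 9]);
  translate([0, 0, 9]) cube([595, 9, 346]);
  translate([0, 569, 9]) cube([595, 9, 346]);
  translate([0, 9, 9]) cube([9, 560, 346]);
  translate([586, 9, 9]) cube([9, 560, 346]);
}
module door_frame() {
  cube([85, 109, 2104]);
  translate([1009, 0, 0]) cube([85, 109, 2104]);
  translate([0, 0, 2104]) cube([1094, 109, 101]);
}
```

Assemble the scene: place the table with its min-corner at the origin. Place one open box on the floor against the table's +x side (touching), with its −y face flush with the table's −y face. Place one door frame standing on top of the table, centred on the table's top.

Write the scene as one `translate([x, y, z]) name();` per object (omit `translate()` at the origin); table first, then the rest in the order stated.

table();
translate([1582, 0, 0]) open_box();
translate([244, 437, 716]) door_frame();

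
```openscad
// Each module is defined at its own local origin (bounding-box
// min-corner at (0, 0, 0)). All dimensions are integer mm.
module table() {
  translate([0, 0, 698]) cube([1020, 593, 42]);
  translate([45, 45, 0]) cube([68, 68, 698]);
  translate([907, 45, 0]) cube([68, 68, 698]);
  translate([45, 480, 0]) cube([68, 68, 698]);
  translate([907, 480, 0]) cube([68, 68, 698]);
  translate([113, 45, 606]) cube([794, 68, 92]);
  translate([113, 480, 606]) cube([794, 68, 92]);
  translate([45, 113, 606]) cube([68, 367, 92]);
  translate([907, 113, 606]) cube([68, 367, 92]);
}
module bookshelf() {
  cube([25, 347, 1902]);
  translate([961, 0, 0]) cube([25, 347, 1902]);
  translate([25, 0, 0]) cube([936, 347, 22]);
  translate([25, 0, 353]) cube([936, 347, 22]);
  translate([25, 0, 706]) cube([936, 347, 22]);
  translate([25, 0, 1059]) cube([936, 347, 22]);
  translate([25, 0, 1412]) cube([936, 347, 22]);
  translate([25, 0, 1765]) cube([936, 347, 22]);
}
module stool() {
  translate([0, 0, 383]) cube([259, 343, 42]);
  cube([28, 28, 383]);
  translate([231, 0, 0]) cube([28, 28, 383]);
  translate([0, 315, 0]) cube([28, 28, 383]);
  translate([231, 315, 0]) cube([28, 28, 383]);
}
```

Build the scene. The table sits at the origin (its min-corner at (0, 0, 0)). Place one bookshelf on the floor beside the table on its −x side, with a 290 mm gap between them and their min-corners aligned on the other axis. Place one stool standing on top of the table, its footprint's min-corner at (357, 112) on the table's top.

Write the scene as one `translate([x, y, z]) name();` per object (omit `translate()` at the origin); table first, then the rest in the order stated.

table();
translate([-1276, 0, 0]) bookshelf();
translate([357, 112, 740]) stool();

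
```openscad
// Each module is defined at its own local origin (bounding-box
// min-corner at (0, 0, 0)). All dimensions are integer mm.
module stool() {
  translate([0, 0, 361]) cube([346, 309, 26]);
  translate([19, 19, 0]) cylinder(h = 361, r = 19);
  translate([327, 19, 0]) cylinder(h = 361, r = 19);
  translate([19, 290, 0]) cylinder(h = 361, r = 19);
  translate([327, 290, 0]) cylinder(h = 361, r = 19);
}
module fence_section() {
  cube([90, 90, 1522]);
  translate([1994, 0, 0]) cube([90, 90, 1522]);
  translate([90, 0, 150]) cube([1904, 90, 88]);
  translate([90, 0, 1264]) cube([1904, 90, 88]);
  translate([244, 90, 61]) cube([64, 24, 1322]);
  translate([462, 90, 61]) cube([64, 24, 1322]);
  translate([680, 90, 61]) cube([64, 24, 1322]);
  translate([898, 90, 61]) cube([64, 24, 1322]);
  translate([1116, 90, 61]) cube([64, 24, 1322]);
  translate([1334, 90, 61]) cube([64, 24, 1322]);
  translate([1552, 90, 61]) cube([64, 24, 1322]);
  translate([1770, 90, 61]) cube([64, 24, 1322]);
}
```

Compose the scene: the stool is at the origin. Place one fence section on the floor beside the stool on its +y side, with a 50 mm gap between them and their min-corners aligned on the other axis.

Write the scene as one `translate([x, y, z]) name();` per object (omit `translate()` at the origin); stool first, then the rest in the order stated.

stool();
translate([0, 359, 0]) fence_section();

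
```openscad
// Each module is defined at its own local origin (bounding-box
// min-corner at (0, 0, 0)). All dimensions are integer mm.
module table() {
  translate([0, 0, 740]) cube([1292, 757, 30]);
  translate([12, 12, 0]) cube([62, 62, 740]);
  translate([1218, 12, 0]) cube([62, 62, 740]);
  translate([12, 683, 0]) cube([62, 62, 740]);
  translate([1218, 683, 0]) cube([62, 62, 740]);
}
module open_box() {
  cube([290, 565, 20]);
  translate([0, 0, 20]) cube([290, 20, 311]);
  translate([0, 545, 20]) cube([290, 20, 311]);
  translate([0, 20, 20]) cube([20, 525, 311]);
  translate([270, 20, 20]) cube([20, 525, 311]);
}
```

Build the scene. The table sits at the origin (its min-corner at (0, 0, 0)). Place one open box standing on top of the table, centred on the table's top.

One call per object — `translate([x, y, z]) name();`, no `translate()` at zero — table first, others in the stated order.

table();
translate([501, 96, 770]) open_box();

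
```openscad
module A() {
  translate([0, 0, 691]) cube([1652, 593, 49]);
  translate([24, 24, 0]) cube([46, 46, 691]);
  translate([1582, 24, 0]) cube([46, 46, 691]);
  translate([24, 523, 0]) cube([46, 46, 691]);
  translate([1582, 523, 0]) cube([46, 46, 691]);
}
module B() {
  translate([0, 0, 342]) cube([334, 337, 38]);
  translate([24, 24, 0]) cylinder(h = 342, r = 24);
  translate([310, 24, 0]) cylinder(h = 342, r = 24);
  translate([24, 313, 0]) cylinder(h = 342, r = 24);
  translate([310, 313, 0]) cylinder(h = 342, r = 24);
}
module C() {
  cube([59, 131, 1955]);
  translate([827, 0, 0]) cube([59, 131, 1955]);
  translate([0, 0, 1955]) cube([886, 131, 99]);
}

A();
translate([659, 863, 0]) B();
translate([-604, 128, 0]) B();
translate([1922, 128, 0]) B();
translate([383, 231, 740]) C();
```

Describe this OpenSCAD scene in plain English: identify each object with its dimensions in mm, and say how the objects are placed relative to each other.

A is a table with a 1652×593 mm rectangular top, 49 mm thick, top surface at z = 740 mm, supported by four 46×46 mm square legs, each inset 24 mm from the nearest pair of top edges, running from the floor.

B is a four-legged stool. The seat is 334×337 mm, 38 mm thick, top at z = 380 mm. It stands on four round legs, each 48 mm in diameter, from z = 0 to the seat underside, each leg's axis is inset half a diameter from the nearest pair of seat edges (so the leg's bounding box is flush with the corner).

C is a door frame. The clear opening is 768 mm wide and 1955 mm high. Two 59 mm wide jambs, 131 mm deep, stand either side of the opening from the floor to the top of the opening. A 99 mm thick head sits across the top of both jambs, spanning the full outside width of the frame.

Three stools sit around the table at the +y, −x, +x sides. The door frame is on top of the table, centred.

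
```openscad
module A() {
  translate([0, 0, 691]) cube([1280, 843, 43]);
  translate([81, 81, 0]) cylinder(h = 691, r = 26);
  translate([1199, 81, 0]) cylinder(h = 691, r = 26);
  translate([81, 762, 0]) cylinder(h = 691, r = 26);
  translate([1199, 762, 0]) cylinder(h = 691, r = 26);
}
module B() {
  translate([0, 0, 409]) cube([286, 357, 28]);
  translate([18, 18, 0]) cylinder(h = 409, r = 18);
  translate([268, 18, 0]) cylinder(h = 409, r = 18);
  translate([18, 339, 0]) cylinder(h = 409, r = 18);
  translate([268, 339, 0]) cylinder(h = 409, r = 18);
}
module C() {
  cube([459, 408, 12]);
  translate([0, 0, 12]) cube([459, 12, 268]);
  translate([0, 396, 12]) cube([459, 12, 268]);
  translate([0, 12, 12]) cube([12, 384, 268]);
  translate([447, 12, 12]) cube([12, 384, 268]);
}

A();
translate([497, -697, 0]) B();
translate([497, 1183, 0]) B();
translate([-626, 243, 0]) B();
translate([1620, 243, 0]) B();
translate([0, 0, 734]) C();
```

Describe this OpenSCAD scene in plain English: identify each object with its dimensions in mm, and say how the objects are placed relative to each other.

A is a rectangular dining table. The top is 1280×843×43 mm with its upper surface at z = 734 mm. It stands on four round legs of 52 mm diameter, each leg's bounding box inset 55 mm from the nearest pair of top edges, running from the floor to the underside of the top.

B is a simple wooden stool: a rectangular seat 286 mm (x) by 357 mm (y), 28 mm thick, top face at z = 437 mm, on four round legs, each 36 mm in diameter. The legs rest on z = 0, each leg's axis is inset half a diameter from the nearest pair of seat edges (so the leg's bounding box is flush with the corner).

C is an open storage box with external size 459×408×280 mm and wall thickness 12 mm (the base is also 12 mm thick). The base covers the whole footprint; the four walls stand on the base, with the y-facing walls full-width and the x-facing walls fitting between their inner faces.

Four stools sit around the table at the −y, +y, −x, +x sides. The open box is on top of the table.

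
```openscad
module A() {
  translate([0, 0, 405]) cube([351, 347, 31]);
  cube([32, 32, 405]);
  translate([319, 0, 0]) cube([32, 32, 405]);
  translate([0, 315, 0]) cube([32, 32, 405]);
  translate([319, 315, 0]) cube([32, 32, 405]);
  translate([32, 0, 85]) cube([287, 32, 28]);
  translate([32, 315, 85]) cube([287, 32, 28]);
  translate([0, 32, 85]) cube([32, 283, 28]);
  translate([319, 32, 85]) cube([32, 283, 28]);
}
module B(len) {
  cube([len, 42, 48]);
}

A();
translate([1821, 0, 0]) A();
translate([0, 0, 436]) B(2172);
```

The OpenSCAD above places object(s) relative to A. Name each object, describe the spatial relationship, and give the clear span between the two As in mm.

A is a stool. B is a beam. A beam spans the tops of two stools. The clear span between the two stools is 1470 mm.

Second stool starts at x = 1821; first ends at x = 351; clear span = 1821 − 351 = 1470 mm.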